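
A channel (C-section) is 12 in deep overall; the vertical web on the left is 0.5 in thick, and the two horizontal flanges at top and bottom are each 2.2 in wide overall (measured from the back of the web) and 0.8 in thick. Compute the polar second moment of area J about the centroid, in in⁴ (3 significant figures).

J ≈ 160 in⁴

Decompose the section into non-overlapping parts with the origin at the bottom-left of its bounding rectangle.
Web: 0.5 × 12, A = 6 in², y = 6 in, Ī = 72 in⁴.
Top flange (beyond web): 1.7 × 0.8, A = 1.36 in², y = 11.6 in, Ī = 0.072533 in⁴.
Bottom flange (beyond web): 1.7 × 0.8, A = 1.36 in², y = 0.4 in, Ī = 0.072533 in⁴.
By symmetry the centroid is at mid-height, ȳ = 6 in.
Transfer each piece to the centroidal x-axis using Ī + A·d² with d = y − 6:
  web: d = 0 in → contributes +72 in⁴
  top flange (beyond web): d = 5.6 in → contributes +42.722 in⁴
  bottom flange (beyond web): d = -5.6 in → contributes +42.722 in⁴
Total I = 157.44 in⁴.
For the y-axis: x̄ = 0.59312 in.
Repeating about the centroidal y-axis gives I_y = 3.0447 in⁴.
Polar second moment: J = I_x + I_y = 160.49 in⁴.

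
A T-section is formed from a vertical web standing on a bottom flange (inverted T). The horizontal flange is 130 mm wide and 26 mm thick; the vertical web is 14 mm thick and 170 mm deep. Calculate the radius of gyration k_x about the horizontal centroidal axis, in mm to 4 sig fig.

k_x ≈ 57.94 mm

Decompose the section into non-overlapping parts with the origin at the bottom-left of its bounding rectangle.
Flange: 130 × 26, A = 3 380 mm², y = 13 mm, Ī = 190 407 mm⁴.
Web: 14 × 170, A = 2 380 mm², y = 111 mm, Ī = 5 731 833 mm⁴.
Centroid: ȳ = ΣA·y / ΣA = 53.4931 mm.
Transfer each piece to the horizontal centroidal axis using Ī + A·d² with d = y − 53.4931:
  flange: d = -40.4931 mm → contributes +5 732 551 mm⁴
  web: d = 57.5069 mm → contributes +13 602 609 mm⁴
Total I = 19 335 160 mm⁴.
Radius of gyration: k = √(I/A) = √(19 335 160 / 5 760) = 57.9379 mm.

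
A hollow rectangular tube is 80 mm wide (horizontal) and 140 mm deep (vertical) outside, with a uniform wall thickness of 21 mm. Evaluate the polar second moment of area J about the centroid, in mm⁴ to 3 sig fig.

J ≈ 2.08 × 10⁷ mm⁴

Decompose the section into non-overlapping parts with the origin at the bottom-left of its bounding rectangle.
Outer rectangle: 80 × 140, A = 11 200 mm², y = 70 mm, Ī = 18 293 333 mm⁴.
Inner void (subtracted): 38 × 98, A = 3 724 mm², y = 70 mm, Ī = 2 980 441 mm⁴.
By symmetry the centroid is at mid-height, ȳ = 70 mm.
All pieces are centred on the centroidal x-axis, so I = ΣĪ (holes subtracted) = 15 312 892 mm⁴.
Repeating about the centroidal y-axis gives I_y = 5 525 212 mm⁴.
Polar second moment: J = I_x + I_y = 20 838 104 mm⁴.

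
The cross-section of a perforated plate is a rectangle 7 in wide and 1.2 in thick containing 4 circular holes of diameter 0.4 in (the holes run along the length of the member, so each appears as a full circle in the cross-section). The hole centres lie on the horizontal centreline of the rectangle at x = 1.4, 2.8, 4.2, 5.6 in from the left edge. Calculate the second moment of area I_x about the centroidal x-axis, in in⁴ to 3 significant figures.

Break the section into simple shapes (no overlaps), measuring from the bottom-left corner of the bounding box.
Plate: 7 × 1.2, A = 8.4 in², y = 0.6 in, Ī = 1.008 in⁴.
Hole 1 (subtracted): ⌀0.4, A = 0.12566 in², y = 0.6 in, Ī = 0.0012566 in⁴.
Hole 2 (subtracted): ⌀0.4, A = 0.12566 in², y = 0.6 in, Ī = 0.0012566 in⁴.
Hole 3 (subtracted): ⌀0.4, A = 0.12566 in², y = 0.6 in, Ī = 0.0012566 in⁴.
Hole 4 (subtracted): ⌀0.4, A = 0.12566 in², y = 0.6 in, Ī = 0.0012566 in⁴.
By symmetry the centroid is at mid-height, ȳ = 0.6 in.
All pieces are centred on the centroidal x-axis, so I = ΣĪ (holes subtracted) = 1.003 in⁴.

I_x ≈ 1.00 in⁴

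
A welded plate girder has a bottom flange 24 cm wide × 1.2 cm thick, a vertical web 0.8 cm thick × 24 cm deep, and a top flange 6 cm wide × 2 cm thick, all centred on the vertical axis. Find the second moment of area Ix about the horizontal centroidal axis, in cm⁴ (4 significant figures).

Ix ≈ 6816 cm⁴

Break the section into simple shapes (no overlaps), measuring from the bottom-left corner of the bounding box.
Bottom plate: 24 × 1.2, A = 28.8 cm², y = 0.6 cm, Ī = 3.456 cm⁴.
Web plate: 0.8 × 24, A = 19.2 cm², y = 13.2 cm, Ī = 921.6 cm⁴.
Top plate: 6 × 2, A = 12 cm², y = 26.2 cm, Ī = 4 cm⁴.
Centroid: ȳ = ΣA·y / ΣA = 9.752 cm.
Transfer each piece to the horizontal centroidal axis using Ī + A·d² with d = y − 9.752:
  bottom plate: d = -9.152 cm → contributes +2415.72 cm⁴
  web plate: d = 3.448 cm → contributes +1149.86 cm⁴
  top plate: d = 16.448 cm → contributes +3250.44 cm⁴
Total I = 6816.02 cm⁴.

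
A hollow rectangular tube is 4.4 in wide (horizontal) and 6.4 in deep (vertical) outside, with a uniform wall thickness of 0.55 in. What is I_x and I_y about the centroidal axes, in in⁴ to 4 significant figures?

Decompose the section into non-overlapping parts with the origin at the bottom-left of its bounding rectangle.
Outer rectangle: 4.4 × 6.4, A = 28.16 in², y = 3.2 in, Ī = 96.1195 in⁴.
Inner void (subtracted): 3.3 × 5.3, A = 17.49 in², y = 3.2 in, Ī = 40.9412 in⁴.
By symmetry the centroid is at mid-height, ȳ = 3.2 in.
All pieces are centred on the centroidal x-axis, so I = ΣĪ (holes subtracted) = 55.1783 in⁴.
Repeating about the centroidal y-axis gives I_y = 29.5593 in⁴.

I_x ≈ 55.18 in⁴, I_y ≈ 29.56 in⁴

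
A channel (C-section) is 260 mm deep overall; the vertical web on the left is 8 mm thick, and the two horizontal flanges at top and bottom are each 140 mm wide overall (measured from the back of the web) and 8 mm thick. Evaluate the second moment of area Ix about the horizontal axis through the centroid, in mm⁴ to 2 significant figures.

Ix ≈ 4.5 × 10⁷ mm⁴

Treat the section as a set of non-overlapping primitives; coordinates are from the bounding-box lower-left.
Web: 8 × 260, A = 2 080 mm², y = 130 mm, Ī = 11 717 333 mm⁴.
Top flange (beyond web): 132 × 8, A = 1 056 mm², y = 256 mm, Ī = 5 632 mm⁴.
Bottom flange (beyond web): 132 × 8, A = 1 056 mm², y = 4 mm, Ī = 5 632 mm⁴.
By symmetry the centroid is at mid-height, ȳ = 130 mm.
Transfer each piece to the horizontal axis through the centroid using Ī + A·d² with d = y − 130:
  web: d = 0 mm → contributes +11 717 333 mm⁴
  top flange (beyond web): d = 126 mm → contributes +16 770 688 mm⁴
  bottom flange (beyond web): d = -126 mm → contributes +16 770 688 mm⁴
Total I = 45 258 709 mm⁴.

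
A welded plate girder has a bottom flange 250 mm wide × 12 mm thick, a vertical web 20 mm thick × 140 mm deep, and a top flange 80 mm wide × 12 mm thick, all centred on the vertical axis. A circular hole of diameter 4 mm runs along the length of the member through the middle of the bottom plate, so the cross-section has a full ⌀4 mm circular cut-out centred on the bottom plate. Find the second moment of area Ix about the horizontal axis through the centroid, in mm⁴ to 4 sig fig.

Break the section into simple shapes (no overlaps), measuring from the bottom-left corner of the bounding box.
Bottom plate: 250 × 12, A = 3 000 mm², y = 6 mm, Ī = 36 000 mm⁴.
Web plate: 20 × 140, A = 2 800 mm², y = 82 mm, Ī = 4 573 333 mm⁴.
Top plate: 80 × 12, A = 960 mm², y = 158 mm, Ī = 11 520 mm⁴.
Hole (subtracted): ⌀4, A = 12.5664 mm², y = 6 mm, Ī = 12.5664 mm⁴.
Centroid: ȳ = ΣA·y / ΣA = 59.1639 mm.
Transfer each piece to the horizontal axis through the centroid using Ī + A·d² with d = y − 59.1639:
  bottom plate: d = -53.1639 mm → contributes +8 515 206 mm⁴
  web plate: d = 22.8361 mm → contributes +6 033 496 mm⁴
  top plate: d = 98.8361 mm → contributes +9 389 348 mm⁴
  hole: d = -53.1639 mm → contributes −35530.2 mm⁴
Total I = 23 902 521 mm⁴.

Ix ≈ 2.390 × 10⁷ mm⁴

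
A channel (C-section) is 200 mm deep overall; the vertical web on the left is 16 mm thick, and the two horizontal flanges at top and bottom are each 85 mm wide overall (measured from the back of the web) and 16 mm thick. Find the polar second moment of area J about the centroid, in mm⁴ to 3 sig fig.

J ≈ 3.27 × 10⁷ mm⁴

Treat the section as a set of non-overlapping primitives; coordinates are from the bounding-box lower-left.
Web: 16 × 200, A = 3 200 mm², y = 100 mm, Ī = 10 666 667 mm⁴.
Top flange (beyond web): 69 × 16, A = 1 104 mm², y = 192 mm, Ī = 23 552 mm⁴.
Bottom flange (beyond web): 69 × 16, A = 1 104 mm², y = 8 mm, Ī = 23 552 mm⁴.
By symmetry the centroid is at mid-height, ȳ = 100 mm.
Transfer each piece to the centroidal x-axis using Ī + A·d² with d = y − 100:
  web: d = 0 mm → contributes +10 666 667 mm⁴
  top flange (beyond web): d = 92 mm → contributes +9 367 808 mm⁴
  bottom flange (beyond web): d = -92 mm → contributes +9 367 808 mm⁴
Total I = 29 402 283 mm⁴.
For the y-axis: x̄ = 25.352 mm.
Repeating about the centroidal y-axis gives I_y = 3 304 172 mm⁴.
Polar second moment: J = I_x + I_y = 32 706 455 mm⁴.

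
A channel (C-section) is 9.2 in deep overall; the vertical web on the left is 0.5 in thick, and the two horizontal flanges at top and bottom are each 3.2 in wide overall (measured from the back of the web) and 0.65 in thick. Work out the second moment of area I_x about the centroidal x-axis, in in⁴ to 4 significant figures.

I_x ≈ 96.72 in⁴

Break the section into simple shapes (no overlaps), measuring from the bottom-left corner of the bounding box.
Web: 0.5 × 9.2, A = 4.6 in², y = 4.6 in, Ī = 32.4453 in⁴.
Top flange (beyond web): 2.7 × 0.65, A = 1.755 in², y = 8.875 in, Ī = 0.0617906 in⁴.
Bottom flange (beyond web): 2.7 × 0.65, A = 1.755 in², y = 0.325 in, Ī = 0.0617906 in⁴.
By symmetry the centroid is at mid-height, ȳ = 4.6 in.
Transfer each piece to the centroidal x-axis using Ī + A·d² with d = y − 4.6:
  web: d = 0 in → contributes +32.4453 in⁴
  top flange (beyond web): d = 4.275 in → contributes +32.1355 in⁴
  bottom flange (beyond web): d = -4.275 in → contributes +32.1355 in⁴
Total I = 96.7164 in⁴.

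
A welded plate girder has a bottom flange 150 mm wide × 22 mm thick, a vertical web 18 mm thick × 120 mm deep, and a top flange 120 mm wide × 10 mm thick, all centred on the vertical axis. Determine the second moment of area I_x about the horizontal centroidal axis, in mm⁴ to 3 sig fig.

I_x ≈ 2.08 × 10⁷ mm⁴

Treat the section as a set of non-overlapping primitives; coordinates are from the bounding-box lower-left.
Bottom plate: 150 × 22, A = 3 300 mm², y = 11 mm, Ī = 133 100 mm⁴.
Web plate: 18 × 120, A = 2 160 mm², y = 82 mm, Ī = 2 592 000 mm⁴.
Top plate: 120 × 10, A = 1 200 mm², y = 147 mm, Ī = 10 000 mm⁴.
Centroid: ȳ = ΣA·y / ΣA = 58.532 mm.
Transfer each piece to the horizontal centroidal axis using Ī + A·d² with d = y − 58.532:
  bottom plate: d = -47.532 mm → contributes +7 588 613 mm⁴
  web plate: d = 23.468 mm → contributes +3 781 661 mm⁴
  top plate: d = 88.468 mm → contributes +9 402 004 mm⁴
Total I = 20 772 278 mm⁴.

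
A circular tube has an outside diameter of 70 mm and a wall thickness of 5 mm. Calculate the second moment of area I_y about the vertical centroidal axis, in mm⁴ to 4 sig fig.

I_y ≈ 5.424 × 10⁵ mm⁴

Break the section into simple shapes (no overlaps), measuring from the bottom-left corner of the bounding box.
Outer circle: ⌀70, A = 3848.45 mm², x = 35 mm, Ī = 1 178 588 mm⁴.
Bore (subtracted): ⌀60, A = 2827.43 mm², x = 35 mm, Ī = 636 173 mm⁴.
By symmetry the centroid is at mid-width, x̄ = 35 mm.
All pieces are centred on the vertical centroidal axis, so I = ΣĪ (holes subtracted) = 542 416 mm⁴.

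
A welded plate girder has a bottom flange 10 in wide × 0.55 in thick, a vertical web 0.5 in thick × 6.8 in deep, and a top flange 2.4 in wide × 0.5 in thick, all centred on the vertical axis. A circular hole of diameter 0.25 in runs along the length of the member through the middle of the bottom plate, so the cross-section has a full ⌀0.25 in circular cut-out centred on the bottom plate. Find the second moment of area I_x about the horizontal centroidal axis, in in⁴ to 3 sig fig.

Treat the section as a set of non-overlapping primitives; coordinates are from the bounding-box lower-left.
Bottom plate: 10 × 0.55, A = 5.5 in², y = 0.275 in, Ī = 0.13865 in⁴.
Web plate: 0.5 × 6.8, A = 3.4 in², y = 3.95 in, Ī = 13.101 in⁴.
Top plate: 2.4 × 0.5, A = 1.2 in², y = 7.6 in, Ī = 0.025 in⁴.
Hole (subtracted): ⌀0.25, A = 0.049087 in², y = 0.275 in, Ī = 0.00019175 in⁴.
Centroid: ȳ = ΣA·y / ΣA = 2.3927 in.
Transfer each piece to the horizontal centroidal axis using Ī + A·d² with d = y − 2.3927:
  bottom plate: d = -2.1177 in → contributes +24.805 in⁴
  web plate: d = 1.5573 in → contributes +21.347 in⁴
  top plate: d = 5.2073 in → contributes +32.564 in⁴
  hole: d = -2.1177 in → contributes −0.22034 in⁴
Total I = 78.495 in⁴.

I_x ≈ 78.5 in⁴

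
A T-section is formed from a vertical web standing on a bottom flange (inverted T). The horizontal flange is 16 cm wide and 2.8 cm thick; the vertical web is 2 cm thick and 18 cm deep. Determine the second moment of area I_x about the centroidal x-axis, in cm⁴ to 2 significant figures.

I_x ≈ 3200 cm⁴

Decompose the section into non-overlapping parts with the origin at the bottom-left of its bounding rectangle.
Flange: 16 × 2.8, A = 44.8 cm², y = 1.4 cm, Ī = 29.27 cm⁴.
Web: 2 × 18, A = 36 cm², y = 11.8 cm, Ī = 972 cm⁴.
Centroid: ȳ = ΣA·y / ΣA = 6.034 cm.
Transfer each piece to the centroidal x-axis using Ī + A·d² with d = y − 6.034:
  flange: d = -4.634 cm → contributes +991.2 cm⁴
  web: d = 5.766 cm → contributes +2 169 cm⁴
Total I = 3 160 cm⁴.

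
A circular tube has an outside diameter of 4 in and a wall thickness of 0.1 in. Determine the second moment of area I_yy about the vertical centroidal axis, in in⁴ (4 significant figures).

I_yy ≈ 2.331 in⁴

Treat the section as a set of non-overlapping primitives; coordinates are from the bounding-box lower-left.
Outer circle: ⌀4, A = 12.5664 in², x = 2 in, Ī = 12.5664 in⁴.
Bore (subtracted): ⌀3.8, A = 11.3411 in², x = 2 in, Ī = 10.2354 in⁴.
By symmetry the centroid is at mid-width, x̄ = 2 in.
All pieces are centred on the vertical centroidal axis, so I = ΣĪ (holes subtracted) = 2.33098 in⁴.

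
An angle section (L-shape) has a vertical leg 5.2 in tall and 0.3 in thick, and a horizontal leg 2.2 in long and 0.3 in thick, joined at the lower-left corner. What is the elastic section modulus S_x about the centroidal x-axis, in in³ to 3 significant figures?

S_x ≈ 1.85 in³

Break the section into simple shapes (no overlaps), measuring from the bottom-left corner of the bounding box.
Vertical leg: 0.3 × 5.2, A = 1.56 in², y = 2.6 in, Ī = 3.5152 in⁴.
Horizontal leg (remainder): 1.9 × 0.3, A = 0.57 in², y = 0.15 in, Ī = 0.004275 in⁴.
Centroid: ȳ = ΣA·y / ΣA = 1.9444 in.
Transfer each piece to the centroidal x-axis using Ī + A·d² with d = y − 1.9444:
  vertical leg: d = 0.65563 in → contributes +4.1858 in⁴
  horizontal leg (remainder): d = -1.7944 in → contributes +1.8395 in⁴
Total I = 6.0253 in⁴.
Extreme fibre distance c = 3.2556 in; S = I/c = 1.8507 in³.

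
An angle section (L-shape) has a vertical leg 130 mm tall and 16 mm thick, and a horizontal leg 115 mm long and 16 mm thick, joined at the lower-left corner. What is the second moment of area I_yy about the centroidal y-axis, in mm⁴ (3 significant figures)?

I_yy ≈ 4.31 × 10⁶ mm⁴

Split into non-overlapping primitives; take the origin at the lower-left of the bounding box.
Vertical leg: 16 × 130, A = 2 080 mm², x = 8 mm, Ī = 44 373 mm⁴.
Horizontal leg (remainder): 99 × 16, A = 1 584 mm², x = 65.5 mm, Ī = 1 293 732 mm⁴.
Centroid: x̄ = ΣA·x / ΣA = 32.858 mm.
Transfer each piece to the centroidal y-axis using Ī + A·d² with d = x − 32.858:
  vertical leg: d = -24.858 mm → contributes +1 329 655 mm⁴
  horizontal leg (remainder): d = 32.642 mm → contributes +2 981 476 mm⁴
Total I = 4 311 132 mm⁴.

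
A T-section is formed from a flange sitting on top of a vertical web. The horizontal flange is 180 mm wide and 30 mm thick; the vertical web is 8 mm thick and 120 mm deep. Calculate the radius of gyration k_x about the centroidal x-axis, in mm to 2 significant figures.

Treat the section as a set of non-overlapping primitives; coordinates are from the bounding-box lower-left.
Flange: 180 × 30, A = 5 400 mm², y = 135 mm, Ī = 405 000 mm⁴.
Web: 8 × 120, A = 960 mm², y = 60 mm, Ī = 1 152 000 mm⁴.
Centroid: ȳ = ΣA·y / ΣA = 123.7 mm.
Transfer each piece to the centroidal x-axis using Ī + A·d² with d = y − 123.7:
  flange: d = 11.32 mm → contributes +1 097 061 mm⁴
  web: d = -63.68 mm → contributes +5 044 844 mm⁴
Total I = 6 141 906 mm⁴.
Radius of gyration: k = √(I/A) = √(6 141 906 / 6 360) = 31.08 mm.

k_x ≈ 31 mm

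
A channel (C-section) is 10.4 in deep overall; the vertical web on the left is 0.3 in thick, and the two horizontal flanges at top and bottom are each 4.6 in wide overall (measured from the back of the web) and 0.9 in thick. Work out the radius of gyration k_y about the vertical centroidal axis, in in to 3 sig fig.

k_y ≈ 1.48 in

Decompose the section into non-overlapping parts with the origin at the bottom-left of its bounding rectangle.
Web: 0.3 × 10.4, A = 3.12 in², x = 0.15 in, Ī = 0.0234 in⁴.
Top flange (beyond web): 4.3 × 0.9, A = 3.87 in², x = 2.45 in, Ī = 5.963 in⁴.
Bottom flange (beyond web): 4.3 × 0.9, A = 3.87 in², x = 2.45 in, Ī = 5.963 in⁴.
Centroid: x̄ = ΣA·x / ΣA = 1.7892 in.
Transfer each piece to the vertical centroidal axis using Ī + A·d² with d = x − 1.7892:
  web: d = -1.6392 in → contributes +8.407 in⁴
  top flange (beyond web): d = 0.66077 in → contributes +7.6528 in⁴
  bottom flange (beyond web): d = 0.66077 in → contributes +7.6528 in⁴
Total I = 23.713 in⁴.
Radius of gyration: k = √(I/A) = √(23.713 / 10.86) = 1.4777 in.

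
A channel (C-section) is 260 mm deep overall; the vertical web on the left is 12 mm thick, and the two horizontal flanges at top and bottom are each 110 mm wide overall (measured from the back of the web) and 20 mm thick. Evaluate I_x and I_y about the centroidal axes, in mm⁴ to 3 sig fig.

Decompose the section into non-overlapping parts with the origin at the bottom-left of its bounding rectangle.
Web: 12 × 260, A = 3 120 mm², y = 130 mm, Ī = 17 576 000 mm⁴.
Top flange (beyond web): 98 × 20, A = 1 960 mm², y = 250 mm, Ī = 65 333 mm⁴.
Bottom flange (beyond web): 98 × 20, A = 1 960 mm², y = 10 mm, Ī = 65 333 mm⁴.
By symmetry the centroid is at mid-height, ȳ = 130 mm.
Transfer each piece to the centroidal x-axis using Ī + A·d² with d = y − 130:
  web: d = 0 mm → contributes +17 576 000 mm⁴
  top flange (beyond web): d = 120 mm → contributes +28 289 333 mm⁴
  bottom flange (beyond web): d = -120 mm → contributes +28 289 333 mm⁴
Total I = 74 154 667 mm⁴.
For the y-axis: x̄ = 36.625 mm.
Repeating about the centroidal y-axis gives I_y = 8 429 997 mm⁴.

I_x ≈ 7.42 × 10⁷ mm⁴, I_y ≈ 8.43 × 10⁶ mm⁴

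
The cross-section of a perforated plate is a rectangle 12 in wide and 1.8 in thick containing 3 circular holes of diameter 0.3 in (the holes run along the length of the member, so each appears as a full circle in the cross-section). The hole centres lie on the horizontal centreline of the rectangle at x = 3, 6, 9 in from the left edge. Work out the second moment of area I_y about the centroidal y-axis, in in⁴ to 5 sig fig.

Decompose the section into non-overlapping parts with the origin at the bottom-left of its bounding rectangle.
Plate: 12 × 1.8, A = 21.6 in², x = 6 in, Ī = 259.2 in⁴.
Hole 1 (subtracted): ⌀0.3, A = 0.07068583 in², x = 3 in, Ī = 0.0003976078 in⁴.
Hole 2 (subtracted): ⌀0.3, A = 0.07068583 in², x = 6 in, Ī = 0.0003976078 in⁴.
Hole 3 (subtracted): ⌀0.3, A = 0.07068583 in², x = 9 in, Ī = 0.0003976078 in⁴.
By symmetry the centroid is at mid-width, x̄ = 6 in.
Transfer each piece to the centroidal y-axis using Ī + A·d² with d = x − 6:
  plate: d = 0 in → contributes +259.2 in⁴
  hole 1: d = -3 in → contributes −0.6365701 in⁴
  hole 2: d = 0 in → contributes −0.0003976078 in⁴
  hole 3: d = 3 in → contributes −0.6365701 in⁴
Total I = 257.9265 in⁴.

I_y ≈ 257.93 in⁴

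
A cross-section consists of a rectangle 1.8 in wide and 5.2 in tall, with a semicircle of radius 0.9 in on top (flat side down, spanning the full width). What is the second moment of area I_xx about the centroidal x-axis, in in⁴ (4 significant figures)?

I_xx ≈ 31.12 in⁴

Split into non-overlapping primitives; take the origin at the lower-left of the bounding box.
Rectangular body: 1.8 × 5.2, A = 9.36 in², y = 2.6 in, Ī = 21.0912 in⁴.
Semicircular cap: semicircle r = 0.9, A = 1.27235 in², y = 5.58197 in, Ī = 0.0720115 in⁴.
Centroid: ȳ = ΣA·y / ΣA = 2.95684 in.
Transfer each piece to the centroidal x-axis using Ī + A·d² with d = y − 2.95684:
  rectangular body: d = -0.356845 in → contributes +22.2831 in⁴
  semicircular cap: d = 2.62513 in → contributes +8.84011 in⁴
Total I = 31.1232 in⁴.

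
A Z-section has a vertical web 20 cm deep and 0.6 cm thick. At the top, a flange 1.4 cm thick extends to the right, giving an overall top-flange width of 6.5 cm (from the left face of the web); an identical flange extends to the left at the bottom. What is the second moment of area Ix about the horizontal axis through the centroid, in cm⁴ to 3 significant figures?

Decompose the section into non-overlapping parts with the origin at the bottom-left of its bounding rectangle.
Web: 0.6 × 20, A = 12 cm², y = 10 cm, Ī = 400 cm⁴.
Top flange (beyond web): 5.9 × 1.4, A = 8.26 cm², y = 19.3 cm, Ī = 1.3491 cm⁴.
Bottom flange (beyond web): 5.9 × 1.4, A = 8.26 cm², y = 0.7 cm, Ī = 1.3491 cm⁴.
Centroid: ȳ = ΣA·y / ΣA = 10 cm.
Transfer each piece to the horizontal axis through the centroid using Ī + A·d² with d = y − 10:
  web: d = 0 cm → contributes +400 cm⁴
  top flange (beyond web): d = 9.3 cm → contributes +715.76 cm⁴
  bottom flange (beyond web): d = -9.3 cm → contributes +715.76 cm⁴
Total I = 1831.5 cm⁴.

Ix ≈ 1830 cm⁴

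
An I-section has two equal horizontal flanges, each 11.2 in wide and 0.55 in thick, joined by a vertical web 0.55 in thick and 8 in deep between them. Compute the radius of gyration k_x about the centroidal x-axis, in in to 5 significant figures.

k_x ≈ 3.8585 in

Split into non-overlapping primitives; take the origin at the lower-left of the bounding box.
Bottom flange: 11.2 × 0.55, A = 6.16 in², y = 0.275 in, Ī = 0.1552833 in⁴.
Web: 0.55 × 8, A = 4.4 in², y = 4.55 in, Ī = 23.46667 in⁴.
Top flange: 11.2 × 0.55, A = 6.16 in², y = 8.825 in, Ī = 0.1552833 in⁴.
By symmetry the centroid is at mid-height, ȳ = 4.55 in.
Transfer each piece to the centroidal x-axis using Ī + A·d² with d = y − 4.55:
  bottom flange: d = -4.275 in → contributes +112.7331 in⁴
  web: d = 0 in → contributes +23.46667 in⁴
  top flange: d = 4.275 in → contributes +112.7331 in⁴
Total I = 248.9329 in⁴.
Radius of gyration: k = √(I/A) = √(248.9329 / 16.72) = 3.85854 in.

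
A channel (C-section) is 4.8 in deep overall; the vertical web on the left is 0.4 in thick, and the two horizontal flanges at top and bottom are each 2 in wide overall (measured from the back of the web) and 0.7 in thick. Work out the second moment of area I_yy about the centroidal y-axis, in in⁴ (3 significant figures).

Split into non-overlapping primitives; take the origin at the lower-left of the bounding box.
Web: 0.4 × 4.8, A = 1.92 in², x = 0.2 in, Ī = 0.0256 in⁴.
Top flange (beyond web): 1.6 × 0.7, A = 1.12 in², x = 1.2 in, Ī = 0.23893 in⁴.
Bottom flange (beyond web): 1.6 × 0.7, A = 1.12 in², x = 1.2 in, Ī = 0.23893 in⁴.
Centroid: x̄ = ΣA·x / ΣA = 0.73846 in.
Transfer each piece to the centroidal y-axis using Ī + A·d² with d = x − 0.73846:
  web: d = -0.53846 in → contributes +0.58229 in⁴
  top flange (beyond web): d = 0.46154 in → contributes +0.47751 in⁴
  bottom flange (beyond web): d = 0.46154 in → contributes +0.47751 in⁴
Total I = 1.5373 in⁴.

I_yy ≈ 1.54 in⁴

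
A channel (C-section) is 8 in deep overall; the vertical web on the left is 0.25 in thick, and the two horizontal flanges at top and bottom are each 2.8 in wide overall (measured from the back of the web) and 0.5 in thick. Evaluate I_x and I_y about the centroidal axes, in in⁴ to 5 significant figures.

I_x ≈ 46.579 in⁴, I_y ≈ 3.5891 in⁴

Treat the section as a set of non-overlapping primitives; coordinates are from the bounding-box lower-left.
Web: 0.25 × 8, A = 2 in², y = 4 in, Ī = 10.66667 in⁴.
Top flange (beyond web): 2.55 × 0.5, A = 1.275 in², y = 7.75 in, Ī = 0.0265625 in⁴.
Bottom flange (beyond web): 2.55 × 0.5, A = 1.275 in², y = 0.25 in, Ī = 0.0265625 in⁴.
By symmetry the centroid is at mid-height, ȳ = 4 in.
Transfer each piece to the centroidal x-axis using Ī + A·d² with d = y − 4:
  web: d = 0 in → contributes +10.66667 in⁴
  top flange (beyond web): d = 3.75 in → contributes +17.95625 in⁴
  bottom flange (beyond web): d = -3.75 in → contributes +17.95625 in⁴
Total I = 46.57917 in⁴.
For the y-axis: x̄ = 0.9096154 in.
Repeating about the centroidal y-axis gives I_y = 3.589121 in⁴.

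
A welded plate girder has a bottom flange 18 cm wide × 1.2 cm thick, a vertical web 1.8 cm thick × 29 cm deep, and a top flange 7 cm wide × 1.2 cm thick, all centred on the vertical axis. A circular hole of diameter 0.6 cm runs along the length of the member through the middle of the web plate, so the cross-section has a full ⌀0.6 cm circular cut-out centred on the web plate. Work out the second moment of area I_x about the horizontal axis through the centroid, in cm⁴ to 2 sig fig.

Split into non-overlapping primitives; take the origin at the lower-left of the bounding box.
Bottom plate: 18 × 1.2, A = 21.6 cm², y = 0.6 cm, Ī = 2.592 cm⁴.
Web plate: 1.8 × 29, A = 52.2 cm², y = 15.7 cm, Ī = 3 658 cm⁴.
Top plate: 7 × 1.2, A = 8.4 cm², y = 30.8 cm, Ī = 1.008 cm⁴.
Hole (subtracted): ⌀0.6, A = 0.2827 cm², y = 15.7 cm, Ī = 0.006362 cm⁴.
Centroid: ȳ = ΣA·y / ΣA = 13.27 cm.
Transfer each piece to the horizontal axis through the centroid using Ī + A·d² with d = y − 13.27:
  bottom plate: d = -12.67 cm → contributes +3 468 cm⁴
  web plate: d = 2.433 cm → contributes +3 967 cm⁴
  top plate: d = 17.53 cm → contributes +2 583 cm⁴
  hole: d = 2.433 cm → contributes −1.68 cm⁴
Total I = 10 017 cm⁴.

I_x ≈ 1.0 × 10⁴ cm⁴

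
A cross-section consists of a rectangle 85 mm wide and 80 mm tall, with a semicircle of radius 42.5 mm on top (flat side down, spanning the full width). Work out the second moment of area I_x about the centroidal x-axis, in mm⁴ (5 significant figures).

I_x ≈ 1.0728 × 10⁷ mm⁴

Decompose the section into non-overlapping parts with the origin at the bottom-left of its bounding rectangle.
Rectangular body: 85 × 80, A = 6 800 mm², y = 40 mm, Ī = 3 626 667 mm⁴.
Semicircular cap: semicircle r = 42.5, A = 2837.251 mm², y = 98.03756 mm, Ī = 358086.4 mm⁴.
Centroid: ȳ = ΣA·y / ΣA = 57.08652 mm.
Transfer each piece to the centroidal x-axis using Ī + A·d² with d = y − 57.08652:
  rectangular body: d = -17.08652 mm → contributes +5 611 922 mm⁴
  semicircular cap: d = 40.95104 mm → contributes +5 116 120 mm⁴
Total I = 10 728 042 mm⁴.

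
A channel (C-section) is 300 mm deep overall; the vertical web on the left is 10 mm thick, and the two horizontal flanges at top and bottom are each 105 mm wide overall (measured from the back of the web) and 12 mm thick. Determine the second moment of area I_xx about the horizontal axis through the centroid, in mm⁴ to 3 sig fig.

I_xx ≈ 6.98 × 10⁷ mm⁴

Break the section into simple shapes (no overlaps), measuring from the bottom-left corner of the bounding box.
Web: 10 × 300, A = 3 000 mm², y = 150 mm, Ī = 22 500 000 mm⁴.
Top flange (beyond web): 95 × 12, A = 1 140 mm², y = 294 mm, Ī = 13 680 mm⁴.
Bottom flange (beyond web): 95 × 12, A = 1 140 mm², y = 6 mm, Ī = 13 680 mm⁴.
By symmetry the centroid is at mid-height, ȳ = 150 mm.
Transfer each piece to the horizontal axis through the centroid using Ī + A·d² with d = y − 150:
  web: d = 0 mm → contributes +22 500 000 mm⁴
  top flange (beyond web): d = 144 mm → contributes +23 652 720 mm⁴
  bottom flange (beyond web): d = -144 mm → contributes +23 652 720 mm⁴
Total I = 69 805 440 mm⁴.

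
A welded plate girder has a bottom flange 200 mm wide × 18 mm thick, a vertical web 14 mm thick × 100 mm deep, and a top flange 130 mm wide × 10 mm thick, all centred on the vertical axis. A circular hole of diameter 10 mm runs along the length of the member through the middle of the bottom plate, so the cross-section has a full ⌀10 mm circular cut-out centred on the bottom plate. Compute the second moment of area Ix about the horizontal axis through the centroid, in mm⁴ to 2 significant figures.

Ix ≈ 1.4 × 10⁷ mm⁴

Decompose the section into non-overlapping parts with the origin at the bottom-left of its bounding rectangle.
Bottom plate: 200 × 18, A = 3 600 mm², y = 9 mm, Ī = 97 200 mm⁴.
Web plate: 14 × 100, A = 1 400 mm², y = 68 mm, Ī = 1 166 667 mm⁴.
Top plate: 130 × 10, A = 1 300 mm², y = 123 mm, Ī = 10 833 mm⁴.
Hole (subtracted): ⌀10, A = 78.54 mm², y = 9 mm, Ī = 490.9 mm⁴.
Centroid: ȳ = ΣA·y / ΣA = 46.1 mm.
Transfer each piece to the horizontal axis through the centroid using Ī + A·d² with d = y − 46.1:
  bottom plate: d = -37.1 mm → contributes +5 051 582 mm⁴
  web plate: d = 21.9 mm → contributes +1 838 280 mm⁴
  top plate: d = 76.9 mm → contributes +7 699 046 mm⁴
  hole: d = -37.1 mm → contributes −108 579 mm⁴
Total I = 14 480 329 mm⁴.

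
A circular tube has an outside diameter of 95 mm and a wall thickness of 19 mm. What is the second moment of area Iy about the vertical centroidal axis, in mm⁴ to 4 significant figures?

Iy ≈ 3.480 × 10⁶ mm⁴

Decompose the section into non-overlapping parts with the origin at the bottom-left of its bounding rectangle.
Outer circle: ⌀95, A = 7088.22 mm², x = 47.5 mm, Ī = 3 998 198 mm⁴.
Bore (subtracted): ⌀57, A = 2551.76 mm², x = 47.5 mm, Ī = 518 166 mm⁴.
By symmetry the centroid is at mid-width, x̄ = 47.5 mm.
All pieces are centred on the vertical centroidal axis, so I = ΣĪ (holes subtracted) = 3 480 032 mm⁴.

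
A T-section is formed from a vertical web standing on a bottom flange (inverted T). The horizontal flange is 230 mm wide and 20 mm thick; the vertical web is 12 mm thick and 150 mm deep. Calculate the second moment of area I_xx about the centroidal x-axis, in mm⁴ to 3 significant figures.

I_xx ≈ 1.29 × 10⁷ mm⁴

Break the section into simple shapes (no overlaps), measuring from the bottom-left corner of the bounding box.
Flange: 230 × 20, A = 4 600 mm², y = 10 mm, Ī = 153 333 mm⁴.
Web: 12 × 150, A = 1 800 mm², y = 95 mm, Ī = 3 375 000 mm⁴.
Centroid: ȳ = ΣA·y / ΣA = 33.906 mm.
Transfer each piece to the centroidal x-axis using Ī + A·d² with d = y − 33.906:
  flange: d = -23.906 mm → contributes +2 782 274 mm⁴
  web: d = 61.094 mm → contributes +10 093 403 mm⁴
Total I = 12 875 677 mm⁴.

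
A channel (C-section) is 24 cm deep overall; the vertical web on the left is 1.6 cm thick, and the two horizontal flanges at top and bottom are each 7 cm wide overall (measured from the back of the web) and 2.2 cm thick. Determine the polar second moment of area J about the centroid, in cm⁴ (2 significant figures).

J ≈ 4900 cm⁴

Break the section into simple shapes (no overlaps), measuring from the bottom-left corner of the bounding box.
Web: 1.6 × 24, A = 38.4 cm², y = 12 cm, Ī = 1 843 cm⁴.
Top flange (beyond web): 5.4 × 2.2, A = 11.88 cm², y = 22.9 cm, Ī = 4.792 cm⁴.
Bottom flange (beyond web): 5.4 × 2.2, A = 11.88 cm², y = 1.1 cm, Ī = 4.792 cm⁴.
By symmetry the centroid is at mid-height, ȳ = 12 cm.
Transfer each piece to the centroidal x-axis using Ī + A·d² with d = y − 12:
  web: d = 0 cm → contributes +1 843 cm⁴
  top flange (beyond web): d = 10.9 cm → contributes +1 416 cm⁴
  bottom flange (beyond web): d = -10.9 cm → contributes +1 416 cm⁴
Total I = 4 676 cm⁴.
For the y-axis: x̄ = 2.138 cm.
Repeating about the centroidal y-axis gives I_y = 245.7 cm⁴.
Polar second moment: J = I_x + I_y = 4 921 cm⁴.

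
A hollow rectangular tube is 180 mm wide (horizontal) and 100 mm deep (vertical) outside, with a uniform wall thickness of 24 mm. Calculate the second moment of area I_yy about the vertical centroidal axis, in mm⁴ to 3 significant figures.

I_yy ≈ 3.86 × 10⁷ mm⁴

Treat the section as a set of non-overlapping primitives; coordinates are from the bounding-box lower-left.
Outer rectangle: 180 × 100, A = 18 000 mm², x = 90 mm, Ī = 48 600 000 mm⁴.
Inner void (subtracted): 132 × 52, A = 6 864 mm², x = 90 mm, Ī = 9 966 528 mm⁴.
By symmetry the centroid is at mid-width, x̄ = 90 mm.
All pieces are centred on the vertical centroidal axis, so I = ΣĪ (holes subtracted) = 38 633 472 mm⁴.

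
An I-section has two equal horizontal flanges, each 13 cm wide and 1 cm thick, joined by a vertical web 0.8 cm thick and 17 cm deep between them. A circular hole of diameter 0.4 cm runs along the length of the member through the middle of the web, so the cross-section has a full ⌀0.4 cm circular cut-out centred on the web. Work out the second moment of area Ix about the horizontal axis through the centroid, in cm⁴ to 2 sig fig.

Ix ≈ 2400 cm⁴

Decompose the section into non-overlapping parts with the origin at the bottom-left of its bounding rectangle.
Bottom flange: 13 × 1, A = 13 cm², y = 0.5 cm, Ī = 1.083 cm⁴.
Web: 0.8 × 17, A = 13.6 cm², y = 9.5 cm, Ī = 327.5 cm⁴.
Top flange: 13 × 1, A = 13 cm², y = 18.5 cm, Ī = 1.083 cm⁴.
Hole (subtracted): ⌀0.4, A = 0.1257 cm², y = 9.5 cm, Ī = 0.001257 cm⁴.
By symmetry the centroid is at mid-height, ȳ = 9.5 cm.
Transfer each piece to the horizontal axis through the centroid using Ī + A·d² with d = y − 9.5:
  bottom flange: d = -9 cm → contributes +1 054 cm⁴
  web: d = 0 cm → contributes +327.5 cm⁴
  top flange: d = 9 cm → contributes +1 054 cm⁴
  hole: d = 0 cm → contributes −0.001257 cm⁴
Total I = 2 436 cm⁴.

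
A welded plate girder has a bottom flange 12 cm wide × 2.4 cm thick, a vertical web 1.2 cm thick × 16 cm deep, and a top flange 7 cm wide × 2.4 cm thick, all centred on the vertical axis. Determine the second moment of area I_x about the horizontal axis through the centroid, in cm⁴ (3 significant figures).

Break the section into simple shapes (no overlaps), measuring from the bottom-left corner of the bounding box.
Bottom plate: 12 × 2.4, A = 28.8 cm², y = 1.2 cm, Ī = 13.824 cm⁴.
Web plate: 1.2 × 16, A = 19.2 cm², y = 10.4 cm, Ī = 409.6 cm⁴.
Top plate: 7 × 2.4, A = 16.8 cm², y = 19.6 cm, Ī = 8.064 cm⁴.
Centroid: ȳ = ΣA·y / ΣA = 8.6963 cm.
Transfer each piece to the horizontal axis through the centroid using Ī + A·d² with d = y − 8.6963:
  bottom plate: d = -7.4963 cm → contributes +1632.2 cm⁴
  web plate: d = 1.7037 cm → contributes +465.33 cm⁴
  top plate: d = 10.904 cm → contributes +2005.4 cm⁴
Total I = 4 103 cm⁴.

I_x ≈ 4100 cm⁴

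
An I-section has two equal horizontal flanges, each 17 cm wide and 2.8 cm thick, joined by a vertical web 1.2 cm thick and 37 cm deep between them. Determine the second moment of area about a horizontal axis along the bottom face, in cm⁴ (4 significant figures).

Treat the section as a set of non-overlapping primitives; coordinates are from the bounding-box lower-left.
Bottom flange: 17 × 2.8, A = 47.6 cm², y = 1.4 cm, Ī = 31.0987 cm⁴.
Web: 1.2 × 37, A = 44.4 cm², y = 21.3 cm, Ī = 5065.3 cm⁴.
Top flange: 17 × 2.8, A = 47.6 cm², y = 41.2 cm, Ī = 31.0987 cm⁴.
Transfer each piece to a horizontal axis along the bottom face using Ī + A·d² with d = y − 0:
  bottom flange: d = 1.4 cm → contributes +124.395 cm⁴
  web: d = 21.3 cm → contributes +25209.1 cm⁴
  top flange: d = 41.2 cm → contributes +80829.2 cm⁴
Total I = 106 163 cm⁴.

I_base ≈ 1.062 × 10⁵ cm⁴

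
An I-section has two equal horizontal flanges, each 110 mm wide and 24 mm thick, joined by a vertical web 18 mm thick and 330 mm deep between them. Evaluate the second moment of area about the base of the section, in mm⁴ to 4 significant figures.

Treat the section as a set of non-overlapping primitives; coordinates are from the bounding-box lower-left.
Bottom flange: 110 × 24, A = 2 640 mm², y = 12 mm, Ī = 126 720 mm⁴.
Web: 18 × 330, A = 5 940 mm², y = 189 mm, Ī = 53 905 500 mm⁴.
Top flange: 110 × 24, A = 2 640 mm², y = 366 mm, Ī = 126 720 mm⁴.
Transfer each piece to the base of the section using Ī + A·d² with d = y − 0:
  bottom flange: d = 12 mm → contributes +506 880 mm⁴
  web: d = 189 mm → contributes +266 088 240 mm⁴
  top flange: d = 366 mm → contributes +353 770 560 mm⁴
Total I = 620 365 680 mm⁴.

I_base ≈ 6.204 × 10⁸ mm⁴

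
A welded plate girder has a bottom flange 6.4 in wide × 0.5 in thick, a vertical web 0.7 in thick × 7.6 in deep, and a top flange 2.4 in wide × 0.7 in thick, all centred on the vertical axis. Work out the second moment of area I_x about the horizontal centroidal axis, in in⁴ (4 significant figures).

I_x ≈ 103.6 in⁴

Decompose the section into non-overlapping parts with the origin at the bottom-left of its bounding rectangle.
Bottom plate: 6.4 × 0.5, A = 3.2 in², y = 0.25 in, Ī = 0.0666667 in⁴.
Web plate: 0.7 × 7.6, A = 5.32 in², y = 4.3 in, Ī = 25.6069 in⁴.
Top plate: 2.4 × 0.7, A = 1.68 in², y = 8.45 in, Ī = 0.0686 in⁴.
Centroid: ȳ = ΣA·y / ΣA = 3.71294 in.
Transfer each piece to the horizontal centroidal axis using Ī + A·d² with d = y − 3.71294:
  bottom plate: d = -3.46294 in → contributes +38.4409 in⁴
  web plate: d = 0.587059 in → contributes +27.4404 in⁴
  top plate: d = 4.73706 in → contributes +37.7673 in⁴
Total I = 103.649 in⁴.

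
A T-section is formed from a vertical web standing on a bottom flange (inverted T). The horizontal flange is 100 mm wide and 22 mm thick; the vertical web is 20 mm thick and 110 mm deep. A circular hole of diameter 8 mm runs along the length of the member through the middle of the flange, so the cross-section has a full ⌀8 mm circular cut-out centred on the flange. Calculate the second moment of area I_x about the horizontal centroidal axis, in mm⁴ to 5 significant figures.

Decompose the section into non-overlapping parts with the origin at the bottom-left of its bounding rectangle.
Flange: 100 × 22, A = 2 200 mm², y = 11 mm, Ī = 88733.33 mm⁴.
Web: 20 × 110, A = 2 200 mm², y = 77 mm, Ī = 2 218 333 mm⁴.
Hole (subtracted): ⌀8, A = 50.26548 mm², y = 11 mm, Ī = 201.0619 mm⁴.
Centroid: ȳ = ΣA·y / ΣA = 44.38135 mm.
Transfer each piece to the horizontal centroidal axis using Ī + A·d² with d = y − 44.38135:
  flange: d = -33.38135 mm → contributes +2 540 225 mm⁴
  web: d = 32.61865 mm → contributes +4 559 082 mm⁴
  hole: d = -33.38135 mm → contributes −56212.61 mm⁴
Total I = 7 043 094 mm⁴.

I_x ≈ 7.0431 × 10⁶ mm⁴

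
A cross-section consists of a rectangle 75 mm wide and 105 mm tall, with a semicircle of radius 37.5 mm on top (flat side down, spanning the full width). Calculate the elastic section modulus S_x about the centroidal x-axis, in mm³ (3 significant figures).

S_x ≈ 2.07 × 10⁵ mm³

Decompose the section into non-overlapping parts with the origin at the bottom-left of its bounding rectangle.
Rectangular body: 75 × 105, A = 7 875 mm², y = 52.5 mm, Ī = 7 235 156 mm⁴.
Semicircular cap: semicircle r = 37.5, A = 2208.9 mm², y = 120.92 mm, Ī = 217 049 mm⁴.
Centroid: ȳ = ΣA·y / ΣA = 67.487 mm.
Transfer each piece to the centroidal x-axis using Ī + A·d² with d = y − 67.487:
  rectangular body: d = -14.987 mm → contributes +9 003 898 mm⁴
  semicircular cap: d = 53.429 mm → contributes +6 522 739 mm⁴
Total I = 15 526 637 mm⁴.
Extreme fibre distance c = 75.013 mm; S = I/c = 206 985 mm³.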